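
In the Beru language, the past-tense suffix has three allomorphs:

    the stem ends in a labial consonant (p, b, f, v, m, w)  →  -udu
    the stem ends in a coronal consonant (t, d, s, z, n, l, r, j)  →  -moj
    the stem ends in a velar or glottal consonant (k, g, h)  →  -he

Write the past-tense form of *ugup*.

The final consonant of *ugup* is /p/, which is labial, so the suffix is -udu, giving *ugupudu*.

ugupudu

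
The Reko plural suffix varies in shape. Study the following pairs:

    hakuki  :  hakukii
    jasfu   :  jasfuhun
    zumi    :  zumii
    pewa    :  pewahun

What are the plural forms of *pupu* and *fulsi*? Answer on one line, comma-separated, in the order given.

The pattern is front/back vowel harmony: -i when the last vowel of the stem is a front vowel (*hakuki*, *zumi*); -hun when the last vowel of the stem is a back vowel (*jasfu*, *pewa*).
Since the last vowel of *pupu* is /u/ (a back vowel), it takes -hun, giving *pupuhun*.
*fulsi*: last vowel = /i/, a front vowel → -i → *fulsii*.

pupuhun, fulsii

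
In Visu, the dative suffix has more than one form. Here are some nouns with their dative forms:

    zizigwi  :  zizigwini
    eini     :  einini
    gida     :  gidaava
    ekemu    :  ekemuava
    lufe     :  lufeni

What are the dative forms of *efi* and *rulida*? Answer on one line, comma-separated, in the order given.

Looking at the last vowel of each stem: -ni when the last vowel of the stem is a front vowel (*zizigwi*, *eini*, *lufe*); -ava when the last vowel of the stem is a back vowel (*gida*, *ekemu*).
*efi*: last vowel = /i/, a front vowel → -ni → *efini*.
Since the last vowel of *rulida* is /a/ (a back vowel), it takes -ava, giving *rulidaava*.

efini, rulidaava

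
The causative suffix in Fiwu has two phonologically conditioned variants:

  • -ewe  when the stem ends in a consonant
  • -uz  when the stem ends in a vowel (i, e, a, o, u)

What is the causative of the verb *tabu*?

tabuuz

Since the final sound of *tabu* is /u/ (a vowel), it takes -uz, giving *tabuuz*.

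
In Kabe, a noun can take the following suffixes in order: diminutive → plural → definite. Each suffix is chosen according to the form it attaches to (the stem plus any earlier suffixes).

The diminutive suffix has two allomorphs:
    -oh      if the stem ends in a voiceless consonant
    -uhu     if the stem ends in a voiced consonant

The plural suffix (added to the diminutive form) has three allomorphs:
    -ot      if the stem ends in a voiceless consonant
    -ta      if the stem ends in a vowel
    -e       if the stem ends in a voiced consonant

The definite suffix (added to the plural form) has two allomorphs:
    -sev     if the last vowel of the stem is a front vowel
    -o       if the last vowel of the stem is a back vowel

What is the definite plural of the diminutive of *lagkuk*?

lagkukohoto

Since the final consonant of *lagkuk* is /k/ (voiceless), it takes -oh, giving *lagkukoh*.
The final sound of the diminutive form *lagkukoh* is /h/, which is a voiceless consonant, so the plural suffix is -ot, giving *lagkukohot*.
The plural form *lagkukohot*: last vowel = /o/, a back vowel → -o → *lagkukohoto*.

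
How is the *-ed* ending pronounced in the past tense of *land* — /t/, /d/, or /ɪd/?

/ɪd/

The stem *land* ends in /t/ or /d/.
The -ed suffix is realized as /ɪd/ after /t, d/; as /t/ after other voiceless consonants; and as /d/ after other voiced sounds.
So -ed on *land* is pronounced /ɪd/.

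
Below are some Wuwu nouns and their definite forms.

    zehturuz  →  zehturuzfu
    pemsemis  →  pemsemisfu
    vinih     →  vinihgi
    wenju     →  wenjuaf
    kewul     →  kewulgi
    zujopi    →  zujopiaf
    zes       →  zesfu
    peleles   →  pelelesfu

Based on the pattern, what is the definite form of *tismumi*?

Looking at the final sound of each stem: -fu when the stem ends in a sibilant (*zehturuz*, *pemsemis*, *zes*, *peleles*); -gi when the stem ends in a non-sibilant consonant (*vinih*, *kewul*); -af when the stem ends in a vowel (*wenju*, *zujopi*).
Since the final sound of *tismumi* is /i/ (a vowel), it takes -af, giving *tismumiaf*.

tismumiaf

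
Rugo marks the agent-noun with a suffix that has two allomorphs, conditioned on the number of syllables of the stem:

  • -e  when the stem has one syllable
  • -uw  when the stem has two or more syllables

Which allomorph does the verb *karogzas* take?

-uw

*karogzas* has 3 syllables, so the suffix is -uw.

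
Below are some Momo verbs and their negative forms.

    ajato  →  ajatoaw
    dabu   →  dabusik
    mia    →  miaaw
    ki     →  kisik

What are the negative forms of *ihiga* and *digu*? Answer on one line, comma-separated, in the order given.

The suffix is conditioned by the last vowel: -sik when the last vowel of the stem is a high vowel (*dabu*, *ki*); -aw when the last vowel of the stem is a non-high vowel (*ajato*, *mia*).
Since the last vowel of *ihiga* is /a/ (a non-high vowel), it takes -aw, giving *ihigaaw*.
*digu*: last vowel = /u/, a high vowel → -sik → *digusik*.

ihigaaw, digusik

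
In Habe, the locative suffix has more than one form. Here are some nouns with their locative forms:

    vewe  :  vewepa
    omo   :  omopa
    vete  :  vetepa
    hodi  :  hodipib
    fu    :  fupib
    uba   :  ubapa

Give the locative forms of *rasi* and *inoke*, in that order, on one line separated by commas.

The suffix is conditioned by the last vowel: -pib when the last vowel of the stem is a high vowel (*hodi*, *fu*); -pa when the last vowel of the stem is a non-high vowel (*vewe*, *omo*, *vete*, *uba*).
*rasi*: last vowel = /i/, a high vowel → -pib → *rasipib*.
The last vowel of *inoke* is /e/, which is a non-high vowel, so the suffix is -pa, giving *inokepa*.

rasipib, inokepa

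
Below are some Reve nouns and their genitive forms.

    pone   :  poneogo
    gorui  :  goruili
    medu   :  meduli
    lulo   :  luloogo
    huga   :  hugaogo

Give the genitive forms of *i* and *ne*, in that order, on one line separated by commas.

The pattern is height harmony: -li when the last vowel of the stem is a high vowel (*gorui*, *medu*); -ogo when the last vowel of the stem is a non-high vowel (*pone*, *lulo*, *huga*).
Since the last vowel of *i* is /i/ (a high vowel), it takes -li, giving *ili*.
*ne* — last vowel /e/ (a non-high vowel) → -ogo → *neogo*.

ili, neogo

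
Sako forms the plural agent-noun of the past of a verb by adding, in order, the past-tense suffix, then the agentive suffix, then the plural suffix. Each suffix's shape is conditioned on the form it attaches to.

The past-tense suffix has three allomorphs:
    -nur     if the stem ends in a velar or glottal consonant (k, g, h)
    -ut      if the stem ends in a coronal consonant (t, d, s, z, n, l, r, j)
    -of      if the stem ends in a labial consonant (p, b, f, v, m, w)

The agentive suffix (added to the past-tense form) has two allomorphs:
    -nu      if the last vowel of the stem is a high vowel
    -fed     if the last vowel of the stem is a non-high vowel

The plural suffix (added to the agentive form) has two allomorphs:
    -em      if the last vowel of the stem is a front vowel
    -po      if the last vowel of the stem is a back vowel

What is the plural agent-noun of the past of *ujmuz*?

*ujmuz*: final consonant = /z/, coronal → -ut → *ujmuzut*.
The last vowel of the past-tense form *ujmuzut* is /u/, which is a high vowel, so the agentive suffix is -nu, giving *ujmuzutnu*.
Since the last vowel of the agentive form *ujmuzutnu* is /u/ (a back vowel), it takes -po, giving *ujmuzutnupo*.

ujmuzutnupo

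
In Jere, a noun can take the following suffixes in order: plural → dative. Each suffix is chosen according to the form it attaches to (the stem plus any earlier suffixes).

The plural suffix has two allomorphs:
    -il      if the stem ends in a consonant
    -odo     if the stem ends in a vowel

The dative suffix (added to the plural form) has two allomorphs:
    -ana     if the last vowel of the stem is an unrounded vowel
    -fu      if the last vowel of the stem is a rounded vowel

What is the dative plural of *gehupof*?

Since the final sound of *gehupof* is /f/ (a consonant), it takes -il, giving *gehupofil*.
Since the last vowel of the plural form *gehupofil* is /i/ (an unrounded vowel), it takes -ana, giving *gehupofilana*.

gehupofilana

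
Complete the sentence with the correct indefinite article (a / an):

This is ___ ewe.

The indefinite article is chosen by the initial *sound* of the following word, not its spelling.
*ewe* begins with the sound /juː/ (pronounced /juː/) — a consonant sound.
So the article is *a*: This is a ewe.

a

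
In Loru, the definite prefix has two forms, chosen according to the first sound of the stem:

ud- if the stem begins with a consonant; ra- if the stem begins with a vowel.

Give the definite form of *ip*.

raip

*ip*: first sound = /i/, a vowel → ra- → *raip*.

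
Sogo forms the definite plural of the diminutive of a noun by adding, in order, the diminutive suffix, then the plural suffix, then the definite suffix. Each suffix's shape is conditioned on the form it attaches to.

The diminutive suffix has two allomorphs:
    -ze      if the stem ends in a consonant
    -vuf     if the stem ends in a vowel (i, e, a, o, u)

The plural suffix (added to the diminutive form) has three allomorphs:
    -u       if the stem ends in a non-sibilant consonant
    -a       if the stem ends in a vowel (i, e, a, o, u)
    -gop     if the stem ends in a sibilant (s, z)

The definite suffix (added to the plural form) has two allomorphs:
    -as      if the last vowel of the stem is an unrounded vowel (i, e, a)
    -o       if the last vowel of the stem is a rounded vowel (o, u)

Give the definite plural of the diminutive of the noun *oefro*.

oefrovufuo

*oefro*: final sound = /o/, a vowel → -vuf → *oefrovuf*.
Since the final sound of the diminutive form *oefrovuf* is /f/ (a non-sibilant consonant), it takes -u, giving *oefrovufu*.
Since the last vowel of the plural form *oefrovufu* is /u/ (a rounded vowel), it takes -o, giving *oefrovufuo*.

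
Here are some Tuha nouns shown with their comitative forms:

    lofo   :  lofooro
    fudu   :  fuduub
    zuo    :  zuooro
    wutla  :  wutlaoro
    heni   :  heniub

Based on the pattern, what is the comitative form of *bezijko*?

The suffix is conditioned by the last vowel: -ub when the last vowel of the stem is a high vowel (*fudu*, *heni*); -oro when the last vowel of the stem is a non-high vowel (*lofo*, *zuo*, *wutla*).
*bezijko*: last vowel = /o/, a non-high vowel → -oro → *bezijkooro*.

bezijkooro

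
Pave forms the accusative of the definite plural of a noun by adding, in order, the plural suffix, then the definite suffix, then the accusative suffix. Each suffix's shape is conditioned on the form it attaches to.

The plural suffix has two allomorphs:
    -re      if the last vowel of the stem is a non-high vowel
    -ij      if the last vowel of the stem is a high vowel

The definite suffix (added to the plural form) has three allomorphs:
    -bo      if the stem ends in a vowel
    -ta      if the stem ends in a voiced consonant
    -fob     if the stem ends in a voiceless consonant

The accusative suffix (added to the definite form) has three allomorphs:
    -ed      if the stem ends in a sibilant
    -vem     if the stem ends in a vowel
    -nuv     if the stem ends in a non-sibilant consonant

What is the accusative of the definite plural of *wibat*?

wibatrebovem

*wibat*: last vowel = /a/, a non-high vowel → -re → *wibatre*.
Since the final sound of the plural form *wibatre* is /e/ (a vowel), it takes -bo, giving *wibatrebo*.
Since the final sound of the definite form *wibatrebo* is /o/ (a vowel), it takes -vem, giving *wibatrebovem*.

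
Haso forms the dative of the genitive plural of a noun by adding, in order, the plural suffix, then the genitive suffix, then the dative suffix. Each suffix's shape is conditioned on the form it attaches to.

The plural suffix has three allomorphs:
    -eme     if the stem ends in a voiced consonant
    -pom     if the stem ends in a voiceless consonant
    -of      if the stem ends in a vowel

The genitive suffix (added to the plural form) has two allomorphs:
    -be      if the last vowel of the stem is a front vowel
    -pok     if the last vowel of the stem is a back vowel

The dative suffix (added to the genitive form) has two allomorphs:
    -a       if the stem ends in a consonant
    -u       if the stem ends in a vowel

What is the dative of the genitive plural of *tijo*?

The final sound of *tijo* is /o/, which is a vowel, so the plural suffix is -of, giving *tijoof*.
The plural form *tijoof*: last vowel = /o/, a back vowel → -pok → *tijoofpok*.
Since the final sound of the genitive form *tijoofpok* is /k/ (a consonant), it takes -a, giving *tijoofpoka*.

tijoofpoka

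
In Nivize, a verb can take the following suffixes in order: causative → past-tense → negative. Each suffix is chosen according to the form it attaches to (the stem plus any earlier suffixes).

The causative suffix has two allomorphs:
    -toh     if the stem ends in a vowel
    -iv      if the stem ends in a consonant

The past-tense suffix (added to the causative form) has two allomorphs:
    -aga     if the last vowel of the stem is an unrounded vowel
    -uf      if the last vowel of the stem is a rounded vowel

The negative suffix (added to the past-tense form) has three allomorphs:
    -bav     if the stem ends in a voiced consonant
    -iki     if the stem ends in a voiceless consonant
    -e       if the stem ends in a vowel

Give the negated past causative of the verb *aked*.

akedivagae

*aked* — final sound /d/ (a consonant) → -iv → *akediv*.
The causative form *akediv* — last vowel /i/ (an unrounded vowel) → -aga → *akedivaga*.
The final sound of the past-tense form *akedivaga* is /a/, which is a vowel, so the negative suffix is -e, giving *akedivagae*.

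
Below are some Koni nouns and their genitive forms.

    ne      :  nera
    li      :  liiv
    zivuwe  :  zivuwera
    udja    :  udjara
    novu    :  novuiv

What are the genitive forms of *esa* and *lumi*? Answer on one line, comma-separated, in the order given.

The alternation tracks the last vowel of the stem — -iv when the last vowel of the stem is a high vowel (*li*, *novu*); -ra when the last vowel of the stem is a non-high vowel (*ne*, *zivuwe*, *udja*).
*esa*: last vowel = /a/, a non-high vowel → -ra → *esara*.
*lumi* — last vowel /i/ (a high vowel) → -iv → *lumiiv*.

esara, lumiiv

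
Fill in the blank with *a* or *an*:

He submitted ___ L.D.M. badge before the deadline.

The indefinite article is chosen by the initial *sound* of the following word, not its spelling.
The initialism *L.D.M.* is read letter by letter; the first letter, L, is pronounced /ɛl/, which begins with a vowel sound.
So the article is *an*: He submitted an L.D.M. badge before the deadline.

an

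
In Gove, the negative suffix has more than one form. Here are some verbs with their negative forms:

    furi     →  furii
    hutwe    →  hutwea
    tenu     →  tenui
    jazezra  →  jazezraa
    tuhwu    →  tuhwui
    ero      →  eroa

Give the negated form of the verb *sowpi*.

sowpii

The alternation tracks the last vowel of the stem — -i when the last vowel of the stem is a high vowel (*furi*, *tenu*, *tuhwu*); -a when the last vowel of the stem is a non-high vowel (*hutwe*, *jazezra*, *ero*).
Since the last vowel of *sowpi* is /i/ (a high vowel), it takes -i, giving *sowpii*.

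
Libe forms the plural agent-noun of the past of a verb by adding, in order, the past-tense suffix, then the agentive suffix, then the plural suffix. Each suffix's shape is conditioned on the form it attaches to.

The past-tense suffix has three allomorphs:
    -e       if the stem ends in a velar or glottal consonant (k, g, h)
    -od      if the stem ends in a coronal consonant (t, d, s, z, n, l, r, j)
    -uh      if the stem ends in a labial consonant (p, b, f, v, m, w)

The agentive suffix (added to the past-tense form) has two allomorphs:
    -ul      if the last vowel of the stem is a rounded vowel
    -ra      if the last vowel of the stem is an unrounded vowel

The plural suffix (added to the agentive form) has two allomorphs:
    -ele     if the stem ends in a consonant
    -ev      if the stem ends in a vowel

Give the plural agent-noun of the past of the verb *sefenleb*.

Since the final consonant of *sefenleb* is /b/ (labial), it takes -uh, giving *sefenlebuh*.
The last vowel of the past-tense form *sefenlebuh* is /u/, which is a rounded vowel, so the agentive suffix is -ul, giving *sefenlebuhul*.
The agentive form *sefenlebuhul* — final sound /l/ (a consonant) → -ele → *sefenlebuhulele*.

sefenlebuhulele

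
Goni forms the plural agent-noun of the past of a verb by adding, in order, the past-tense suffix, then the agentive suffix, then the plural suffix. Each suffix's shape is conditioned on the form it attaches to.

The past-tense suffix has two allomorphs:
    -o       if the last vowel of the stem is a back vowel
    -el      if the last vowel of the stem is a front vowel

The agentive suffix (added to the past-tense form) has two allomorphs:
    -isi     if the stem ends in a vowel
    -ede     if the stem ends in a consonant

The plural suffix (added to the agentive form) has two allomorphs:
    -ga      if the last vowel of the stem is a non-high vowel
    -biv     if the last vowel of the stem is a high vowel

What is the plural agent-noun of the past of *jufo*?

*jufo* — last vowel /o/ (a back vowel) → -o → *jufoo*.
The final sound of the past-tense form *jufoo* is /o/, which is a vowel, so the agentive suffix is -isi, giving *jufooisi*.
The agentive form *jufooisi*: last vowel = /i/, a high vowel → -biv → *jufooisibiv*.

jufooisibiv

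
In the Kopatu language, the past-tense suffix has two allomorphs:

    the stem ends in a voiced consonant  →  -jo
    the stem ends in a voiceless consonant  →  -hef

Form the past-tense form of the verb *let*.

The final consonant of *let* is /t/, which is voiceless, so the suffix is -hef, giving *lethef*.

lethef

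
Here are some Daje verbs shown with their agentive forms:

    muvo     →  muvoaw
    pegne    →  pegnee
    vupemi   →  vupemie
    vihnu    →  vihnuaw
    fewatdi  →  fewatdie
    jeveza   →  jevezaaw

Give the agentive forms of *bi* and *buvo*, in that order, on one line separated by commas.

The pattern is front/back vowel harmony: -e when the last vowel of the stem is a front vowel (*pegne*, *vupemi*, *fewatdi*); -aw when the last vowel of the stem is a back vowel (*muvo*, *vihnu*, *jeveza*).
*bi*: last vowel = /i/, a front vowel → -e → *bie*.
*buvo*: last vowel = /o/, a back vowel → -aw → *buvoaw*.

bie, buvoaw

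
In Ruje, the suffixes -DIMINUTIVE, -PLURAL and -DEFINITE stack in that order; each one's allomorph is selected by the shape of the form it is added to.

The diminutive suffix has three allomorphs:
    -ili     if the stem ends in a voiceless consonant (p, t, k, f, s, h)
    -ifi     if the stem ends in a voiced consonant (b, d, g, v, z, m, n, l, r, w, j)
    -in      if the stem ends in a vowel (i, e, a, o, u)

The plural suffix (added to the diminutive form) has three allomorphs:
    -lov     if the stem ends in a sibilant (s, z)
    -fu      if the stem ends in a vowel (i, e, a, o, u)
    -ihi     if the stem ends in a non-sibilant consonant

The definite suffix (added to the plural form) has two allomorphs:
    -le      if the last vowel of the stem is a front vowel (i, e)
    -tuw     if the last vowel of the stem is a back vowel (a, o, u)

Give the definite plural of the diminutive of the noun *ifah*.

ifahilifutuw

The final sound of *ifah* is /h/, which is a voiceless consonant, so the diminutive suffix is -ili, giving *ifahili*.
The diminutive form *ifahili* — final sound /i/ (a vowel) → -fu → *ifahilifu*.
Since the last vowel of the plural form *ifahilifu* is /u/ (a back vowel), it takes -tuw, giving *ifahilifutuw*.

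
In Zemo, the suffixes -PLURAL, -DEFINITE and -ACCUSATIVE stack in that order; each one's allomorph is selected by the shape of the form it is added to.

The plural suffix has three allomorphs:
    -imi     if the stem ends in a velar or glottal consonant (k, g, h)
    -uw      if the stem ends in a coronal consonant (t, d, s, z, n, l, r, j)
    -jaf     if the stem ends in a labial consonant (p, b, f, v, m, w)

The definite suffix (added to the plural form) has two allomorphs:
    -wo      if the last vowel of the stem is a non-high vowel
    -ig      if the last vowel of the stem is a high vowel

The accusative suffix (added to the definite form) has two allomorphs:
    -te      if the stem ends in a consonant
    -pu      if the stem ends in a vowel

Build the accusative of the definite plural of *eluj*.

The final consonant of *eluj* is /j/, which is coronal, so the plural suffix is -uw, giving *elujuw*.
The plural form *elujuw* — last vowel /u/ (a high vowel) → -ig → *elujuwig*.
The final sound of the definite form *elujuwig* is /g/, which is a consonant, so the accusative suffix is -te, giving *elujuwigte*.

elujuwigte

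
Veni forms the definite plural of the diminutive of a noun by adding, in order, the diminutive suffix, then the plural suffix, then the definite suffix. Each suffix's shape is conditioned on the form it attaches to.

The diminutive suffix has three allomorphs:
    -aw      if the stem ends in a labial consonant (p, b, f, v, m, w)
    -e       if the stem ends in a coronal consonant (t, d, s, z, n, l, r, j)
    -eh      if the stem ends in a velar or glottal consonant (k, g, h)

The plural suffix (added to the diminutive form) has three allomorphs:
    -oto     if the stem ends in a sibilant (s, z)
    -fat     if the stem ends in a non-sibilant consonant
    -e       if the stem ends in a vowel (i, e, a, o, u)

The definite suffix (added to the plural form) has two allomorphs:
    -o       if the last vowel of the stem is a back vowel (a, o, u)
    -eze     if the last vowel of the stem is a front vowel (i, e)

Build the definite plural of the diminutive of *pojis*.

pojiseeeze

*pojis*: final consonant = /s/, coronal → -e → *pojise*.
The final sound of the diminutive form *pojise* is /e/, which is a vowel, so the plural suffix is -e, giving *pojisee*.
Since the last vowel of the plural form *pojisee* is /e/ (a front vowel), it takes -eze, giving *pojiseeeze*.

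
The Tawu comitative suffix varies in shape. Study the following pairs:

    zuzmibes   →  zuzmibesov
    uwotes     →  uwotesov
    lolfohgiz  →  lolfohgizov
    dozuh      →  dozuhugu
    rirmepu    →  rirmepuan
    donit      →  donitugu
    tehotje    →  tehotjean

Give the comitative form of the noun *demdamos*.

demdamosov

Looking at the final sound of each stem: -ov when the stem ends in a sibilant (*zuzmibes*, *uwotes*, *lolfohgiz*); -ugu when the stem ends in a non-sibilant consonant (*dozuh*, *donit*); -an when the stem ends in a vowel (*rirmepu*, *tehotje*).
Since the final sound of *demdamos* is /s/ (a sibilant), it takes -ov, giving *demdamosov*.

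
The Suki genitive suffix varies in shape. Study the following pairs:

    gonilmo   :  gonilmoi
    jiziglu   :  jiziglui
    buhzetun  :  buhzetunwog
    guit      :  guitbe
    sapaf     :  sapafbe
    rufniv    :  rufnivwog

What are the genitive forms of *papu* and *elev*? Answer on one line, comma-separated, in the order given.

The alternation tracks the final sound of the stem — -be when the stem ends in a voiceless consonant (*guit*, *sapaf*); -wog when the stem ends in a voiced consonant (*buhzetun*, *rufniv*); -i when the stem ends in a vowel (*gonilmo*, *jiziglu*).
The final sound of *papu* is /u/, which is a vowel, so the suffix is -i, giving *papui*.
The final sound of *elev* is /v/, which is a voiced consonant, so the suffix is -wog, giving *elevwog*.

papui, elevwog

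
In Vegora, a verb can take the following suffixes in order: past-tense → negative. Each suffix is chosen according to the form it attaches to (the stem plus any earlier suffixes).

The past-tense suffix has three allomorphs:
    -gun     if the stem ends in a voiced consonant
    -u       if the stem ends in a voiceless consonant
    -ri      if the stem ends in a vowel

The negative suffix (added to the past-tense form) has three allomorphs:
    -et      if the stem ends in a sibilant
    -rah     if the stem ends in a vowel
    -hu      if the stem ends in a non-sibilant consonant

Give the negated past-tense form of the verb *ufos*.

*ufos* — final sound /s/ (a voiceless consonant) → -u → *ufosu*.
Since the final sound of the past-tense form *ufosu* is /u/ (a vowel), it takes -rah, giving *ufosurah*.

ufosurah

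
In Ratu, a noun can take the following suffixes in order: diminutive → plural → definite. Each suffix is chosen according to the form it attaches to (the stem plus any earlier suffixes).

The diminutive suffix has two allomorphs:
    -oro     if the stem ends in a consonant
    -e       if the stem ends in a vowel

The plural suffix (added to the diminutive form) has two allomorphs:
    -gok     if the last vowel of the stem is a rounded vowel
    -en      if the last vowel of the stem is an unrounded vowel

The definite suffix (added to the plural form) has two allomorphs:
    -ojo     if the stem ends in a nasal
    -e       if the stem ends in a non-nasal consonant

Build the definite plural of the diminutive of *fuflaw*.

fuflaworogoke

Since the final sound of *fuflaw* is /w/ (a consonant), it takes -oro, giving *fuflaworo*.
The diminutive form *fuflaworo* — last vowel /o/ (a rounded vowel) → -gok → *fuflaworogok*.
The plural form *fuflaworogok* — final consonant /k/ (non-nasal) → -e → *fuflaworogoke*.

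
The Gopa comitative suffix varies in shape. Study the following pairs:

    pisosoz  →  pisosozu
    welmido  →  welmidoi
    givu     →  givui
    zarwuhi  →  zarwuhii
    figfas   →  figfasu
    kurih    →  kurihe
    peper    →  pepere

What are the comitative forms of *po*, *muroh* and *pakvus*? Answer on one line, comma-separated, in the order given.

poi, murohe, pakvusu

The pattern is sibilance of the final sound: -u when the stem ends in a sibilant (*pisosoz*, *figfas*); -e when the stem ends in a non-sibilant consonant (*kurih*, *peper*); -i when the stem ends in a vowel (*welmido*, *givu*, *zarwuhi*).
The final sound of *po* is /o/, which is a vowel, so the suffix is -i, giving *poi*.
The final sound of *muroh* is /h/, which is a non-sibilant consonant, so the suffix is -e, giving *murohe*.
*pakvus*: final sound = /s/, a sibilant → -u → *pakvusu*.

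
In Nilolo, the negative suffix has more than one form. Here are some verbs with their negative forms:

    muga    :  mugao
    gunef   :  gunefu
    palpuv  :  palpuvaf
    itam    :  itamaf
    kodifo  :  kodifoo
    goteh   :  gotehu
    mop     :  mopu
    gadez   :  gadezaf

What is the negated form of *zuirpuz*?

zuirpuzaf

Looking at the final sound of each stem: -u when the stem ends in a voiceless consonant (*gunef*, *goteh*, *mop*); -af when the stem ends in a voiced consonant (*palpuv*, *itam*, *gadez*); -o when the stem ends in a vowel (*muga*, *kodifo*).
*zuirpuz* — final sound /z/ (a voiced consonant) → -af → *zuirpuzaf*.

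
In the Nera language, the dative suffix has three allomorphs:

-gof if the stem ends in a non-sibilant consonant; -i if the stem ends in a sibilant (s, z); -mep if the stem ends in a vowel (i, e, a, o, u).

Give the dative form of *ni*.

nimep

*ni*: final sound = /i/, a vowel → -mep → *nimep*.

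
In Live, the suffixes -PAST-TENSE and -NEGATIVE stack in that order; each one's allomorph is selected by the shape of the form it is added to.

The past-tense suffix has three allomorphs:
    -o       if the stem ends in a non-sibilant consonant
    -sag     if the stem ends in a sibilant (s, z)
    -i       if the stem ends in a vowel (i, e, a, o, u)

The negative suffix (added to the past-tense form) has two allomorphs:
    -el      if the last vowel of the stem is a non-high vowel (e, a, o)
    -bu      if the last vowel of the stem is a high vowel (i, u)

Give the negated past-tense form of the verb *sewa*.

*sewa* — final sound /a/ (a vowel) → -i → *sewai*.
The last vowel of the past-tense form *sewai* is /i/, which is a high vowel, so the negative suffix is -bu, giving *sewaibu*.

sewaibu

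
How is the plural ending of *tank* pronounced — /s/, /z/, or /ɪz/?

The stem *tank* ends in a voiceless non-sibilant consonant.
The plural suffix surfaces as /ɪz/ after sibilants, /s/ after other voiceless consonants, and /z/ after other voiced sounds.
So the plural -s on *tank* is pronounced /s/.

/s/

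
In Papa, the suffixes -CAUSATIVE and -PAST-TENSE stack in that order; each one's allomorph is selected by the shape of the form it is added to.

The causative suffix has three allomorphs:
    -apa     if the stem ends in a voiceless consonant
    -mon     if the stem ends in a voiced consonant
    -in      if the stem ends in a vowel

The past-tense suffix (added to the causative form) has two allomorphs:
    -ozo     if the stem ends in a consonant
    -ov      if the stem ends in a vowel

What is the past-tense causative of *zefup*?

*zefup*: final sound = /p/, a voiceless consonant → -apa → *zefupapa*.
The final sound of the causative form *zefupapa* is /a/, which is a vowel, so the past-tense suffix is -ov, giving *zefupapaov*.

zefupapaov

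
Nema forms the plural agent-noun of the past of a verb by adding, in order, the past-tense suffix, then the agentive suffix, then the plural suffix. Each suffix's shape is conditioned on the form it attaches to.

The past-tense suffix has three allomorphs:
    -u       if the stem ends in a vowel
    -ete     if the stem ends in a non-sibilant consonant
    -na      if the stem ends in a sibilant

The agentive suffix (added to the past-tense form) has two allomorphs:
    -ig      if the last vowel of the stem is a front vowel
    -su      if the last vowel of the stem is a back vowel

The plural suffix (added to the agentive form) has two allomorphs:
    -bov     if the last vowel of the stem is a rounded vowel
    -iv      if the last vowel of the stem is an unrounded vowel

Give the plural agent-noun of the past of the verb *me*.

*me* — final sound /e/ (a vowel) → -u → *meu*.
Since the last vowel of the past-tense form *meu* is /u/ (a back vowel), it takes -su, giving *meusu*.
The agentive form *meusu* — last vowel /u/ (a rounded vowel) → -bov → *meusubov*.

meusubov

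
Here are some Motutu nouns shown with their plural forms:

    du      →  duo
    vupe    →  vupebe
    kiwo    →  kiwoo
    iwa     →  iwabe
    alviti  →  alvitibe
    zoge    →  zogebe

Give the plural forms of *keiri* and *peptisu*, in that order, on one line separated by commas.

keiribe, peptisuo

Looking at the last vowel of each stem: -o when the last vowel of the stem is a rounded vowel (*du*, *kiwo*); -be when the last vowel of the stem is an unrounded vowel (*vupe*, *iwa*, *alviti*, *zoge*).
Since the last vowel of *keiri* is /i/ (an unrounded vowel), it takes -be, giving *keiribe*.
Since the last vowel of *peptisu* is /u/ (a rounded vowel), it takes -o, giving *peptisuo*.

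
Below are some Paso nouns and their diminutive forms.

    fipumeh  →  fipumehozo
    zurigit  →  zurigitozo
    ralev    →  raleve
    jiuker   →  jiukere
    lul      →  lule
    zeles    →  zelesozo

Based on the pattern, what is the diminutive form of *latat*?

latatozo

The alternation tracks the final consonant of the stem — -ozo when the stem ends in a voiceless consonant (*fipumeh*, *zurigit*, *zeles*); -e when the stem ends in a voiced consonant (*ralev*, *jiuker*, *lul*).
*latat* — final consonant /t/ (voiceless) → -ozo → *latatozo*.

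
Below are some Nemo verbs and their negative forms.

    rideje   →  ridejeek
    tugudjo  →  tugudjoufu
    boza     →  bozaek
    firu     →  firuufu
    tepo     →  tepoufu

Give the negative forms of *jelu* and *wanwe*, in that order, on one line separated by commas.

Looking at the last vowel of each stem: -ufu when the last vowel of the stem is a rounded vowel (*tugudjo*, *firu*, *tepo*); -ek when the last vowel of the stem is an unrounded vowel (*rideje*, *boza*).
*jelu*: last vowel = /u/, a rounded vowel → -ufu → *jeluufu*.
*wanwe*: last vowel = /e/, an unrounded vowel → -ek → *wanweek*.

jeluufu, wanweek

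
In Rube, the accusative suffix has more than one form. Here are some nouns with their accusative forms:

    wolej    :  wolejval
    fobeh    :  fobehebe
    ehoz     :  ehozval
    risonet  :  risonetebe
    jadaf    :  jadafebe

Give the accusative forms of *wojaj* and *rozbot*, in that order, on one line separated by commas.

wojajval, rozbotebe

The suffix is conditioned by the final consonant: -ebe when the stem ends in a voiceless consonant (*fobeh*, *risonet*, *jadaf*); -val when the stem ends in a voiced consonant (*wolej*, *ehoz*).
*wojaj*: final consonant = /j/, voiced → -val → *wojajval*.
*rozbot*: final consonant = /t/, voiceless → -ebe → *rozbotebe*.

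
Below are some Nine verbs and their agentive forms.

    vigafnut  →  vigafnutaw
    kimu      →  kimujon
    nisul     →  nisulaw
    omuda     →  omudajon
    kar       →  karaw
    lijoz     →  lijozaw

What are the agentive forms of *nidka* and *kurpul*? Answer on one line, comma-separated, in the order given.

nidkajon, kurpulaw

The alternation tracks the final sound of the stem — -aw when the stem ends in a consonant (*vigafnut*, *nisul*, *kar*, *lijoz*); -jon when the stem ends in a vowel (*kimu*, *omuda*).
*nidka* — final sound /a/ (a vowel) → -jon → *nidkajon*.
The final sound of *kurpul* is /l/, which is a consonant, so the suffix is -aw, giving *kurpulaw*.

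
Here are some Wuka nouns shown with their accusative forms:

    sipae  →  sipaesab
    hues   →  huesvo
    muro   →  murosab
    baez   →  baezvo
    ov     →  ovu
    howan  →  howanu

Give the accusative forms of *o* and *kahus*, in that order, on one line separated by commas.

osab, kahusvo

The alternation tracks the final sound of the stem — -vo when the stem ends in a sibilant (*hues*, *baez*); -u when the stem ends in a non-sibilant consonant (*ov*, *howan*); -sab when the stem ends in a vowel (*sipae*, *muro*).
Since the final sound of *o* is /o/ (a vowel), it takes -sab, giving *osab*.
*kahus*: final sound = /s/, a sibilant → -vo → *kahusvo*.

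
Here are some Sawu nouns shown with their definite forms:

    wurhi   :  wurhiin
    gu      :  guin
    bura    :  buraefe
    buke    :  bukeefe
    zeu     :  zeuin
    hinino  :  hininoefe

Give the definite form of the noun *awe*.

The suffix is conditioned by the last vowel: -in when the last vowel of the stem is a high vowel (*wurhi*, *gu*, *zeu*); -efe when the last vowel of the stem is a non-high vowel (*bura*, *buke*, *hinino*).
The last vowel of *awe* is /e/, which is a non-high vowel, so the suffix is -efe, giving *aweefe*.

aweefe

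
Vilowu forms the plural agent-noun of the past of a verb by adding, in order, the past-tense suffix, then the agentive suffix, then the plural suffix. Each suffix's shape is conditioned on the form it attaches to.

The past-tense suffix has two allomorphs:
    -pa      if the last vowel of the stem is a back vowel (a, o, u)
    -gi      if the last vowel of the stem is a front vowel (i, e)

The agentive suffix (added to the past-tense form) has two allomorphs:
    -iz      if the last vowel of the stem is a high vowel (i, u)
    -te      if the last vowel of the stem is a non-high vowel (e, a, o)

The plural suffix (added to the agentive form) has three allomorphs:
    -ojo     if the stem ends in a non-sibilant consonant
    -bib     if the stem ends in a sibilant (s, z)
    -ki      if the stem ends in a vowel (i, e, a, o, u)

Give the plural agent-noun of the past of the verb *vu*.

vupateki

Since the last vowel of *vu* is /u/ (a back vowel), it takes -pa, giving *vupa*.
The past-tense form *vupa*: last vowel = /a/, a non-high vowel → -te → *vupate*.
Since the final sound of the agentive form *vupate* is /e/ (a vowel), it takes -ki, giving *vupateki*.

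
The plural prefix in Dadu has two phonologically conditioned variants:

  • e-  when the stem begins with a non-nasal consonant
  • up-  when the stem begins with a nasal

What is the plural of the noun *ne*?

Since the first consonant of *ne* is /n/ (a nasal), it takes up-, giving *upne*.

upne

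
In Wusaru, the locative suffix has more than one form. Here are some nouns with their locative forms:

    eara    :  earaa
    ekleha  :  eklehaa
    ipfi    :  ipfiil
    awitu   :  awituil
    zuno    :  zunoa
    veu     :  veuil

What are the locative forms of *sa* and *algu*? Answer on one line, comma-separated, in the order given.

The alternation tracks the last vowel of the stem — -il when the last vowel of the stem is a high vowel (*ipfi*, *awitu*, *veu*); -a when the last vowel of the stem is a non-high vowel (*eara*, *ekleha*, *zuno*).
*sa*: last vowel = /a/, a non-high vowel → -a → *saa*.
*algu*: last vowel = /u/, a high vowel → -il → *alguil*.

saa, alguil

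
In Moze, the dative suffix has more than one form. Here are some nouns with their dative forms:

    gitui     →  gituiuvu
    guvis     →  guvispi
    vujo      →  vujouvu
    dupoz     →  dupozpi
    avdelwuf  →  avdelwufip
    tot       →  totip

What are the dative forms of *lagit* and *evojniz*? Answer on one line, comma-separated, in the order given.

lagitip, evojnizpi

The alternation tracks the final sound of the stem — -pi when the stem ends in a sibilant (*guvis*, *dupoz*); -ip when the stem ends in a non-sibilant consonant (*avdelwuf*, *tot*); -uvu when the stem ends in a vowel (*gitui*, *vujo*).
Since the final sound of *lagit* is /t/ (a non-sibilant consonant), it takes -ip, giving *lagitip*.
The final sound of *evojniz* is /z/, which is a sibilant, so the suffix is -pi, giving *evojnizpi*.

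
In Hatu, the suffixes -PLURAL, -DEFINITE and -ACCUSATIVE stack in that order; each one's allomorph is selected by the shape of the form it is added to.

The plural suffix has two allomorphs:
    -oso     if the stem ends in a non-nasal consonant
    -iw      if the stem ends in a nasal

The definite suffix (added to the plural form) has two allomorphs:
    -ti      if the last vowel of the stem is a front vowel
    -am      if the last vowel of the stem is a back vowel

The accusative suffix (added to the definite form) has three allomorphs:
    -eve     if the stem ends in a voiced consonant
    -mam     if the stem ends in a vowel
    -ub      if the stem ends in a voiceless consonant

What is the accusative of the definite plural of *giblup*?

*giblup* — final consonant /p/ (non-nasal) → -oso → *gibluposo*.
The plural form *gibluposo*: last vowel = /o/, a back vowel → -am → *gibluposoam*.
The definite form *gibluposoam* — final sound /m/ (a voiced consonant) → -eve → *gibluposoameve*.

gibluposoameve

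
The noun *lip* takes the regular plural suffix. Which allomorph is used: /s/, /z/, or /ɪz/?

The stem *lip* ends in a voiceless non-sibilant consonant.
The plural suffix surfaces as /ɪz/ after sibilants, /s/ after other voiceless consonants, and /z/ after other voiced sounds.
So the plural -s on *lip* is pronounced /s/.

/s/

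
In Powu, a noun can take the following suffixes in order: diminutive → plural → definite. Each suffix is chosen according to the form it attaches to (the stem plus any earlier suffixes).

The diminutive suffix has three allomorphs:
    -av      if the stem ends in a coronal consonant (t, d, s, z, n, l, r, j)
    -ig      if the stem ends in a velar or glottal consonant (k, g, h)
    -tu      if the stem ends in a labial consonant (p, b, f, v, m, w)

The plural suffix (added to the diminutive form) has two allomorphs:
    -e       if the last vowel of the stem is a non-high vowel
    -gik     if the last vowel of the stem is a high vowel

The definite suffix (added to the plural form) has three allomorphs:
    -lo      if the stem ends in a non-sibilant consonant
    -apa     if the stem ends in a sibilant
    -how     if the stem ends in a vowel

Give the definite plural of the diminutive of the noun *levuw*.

levuwtugiklo

*levuw* — final consonant /w/ (labial) → -tu → *levuwtu*.
Since the last vowel of the diminutive form *levuwtu* is /u/ (a high vowel), it takes -gik, giving *levuwtugik*.
The plural form *levuwtugik*: final sound = /k/, a non-sibilant consonant → -lo → *levuwtugiklo*.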